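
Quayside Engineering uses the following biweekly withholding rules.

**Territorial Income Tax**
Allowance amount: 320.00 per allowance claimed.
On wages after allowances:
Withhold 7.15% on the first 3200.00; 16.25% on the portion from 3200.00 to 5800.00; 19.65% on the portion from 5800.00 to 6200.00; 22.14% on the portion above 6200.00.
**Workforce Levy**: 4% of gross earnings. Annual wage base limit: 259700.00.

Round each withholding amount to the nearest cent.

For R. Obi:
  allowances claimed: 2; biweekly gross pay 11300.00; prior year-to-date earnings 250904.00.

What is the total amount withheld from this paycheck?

Territorial Income Tax: taxable = 11300.00 − 2×320.00 = 10660.00
  729.90 + 22.14% × (10660.00 − 6200.00) = 729.90 + 22.14% × 4460.00 = 1717.34
Workforce Levy: cap 259700.00 − YTD 250904.00 = 8796.00 subject; 4% × 8796.00 = 351.84
Total: 1717.34 + 351.84 = 2069.18

2069.18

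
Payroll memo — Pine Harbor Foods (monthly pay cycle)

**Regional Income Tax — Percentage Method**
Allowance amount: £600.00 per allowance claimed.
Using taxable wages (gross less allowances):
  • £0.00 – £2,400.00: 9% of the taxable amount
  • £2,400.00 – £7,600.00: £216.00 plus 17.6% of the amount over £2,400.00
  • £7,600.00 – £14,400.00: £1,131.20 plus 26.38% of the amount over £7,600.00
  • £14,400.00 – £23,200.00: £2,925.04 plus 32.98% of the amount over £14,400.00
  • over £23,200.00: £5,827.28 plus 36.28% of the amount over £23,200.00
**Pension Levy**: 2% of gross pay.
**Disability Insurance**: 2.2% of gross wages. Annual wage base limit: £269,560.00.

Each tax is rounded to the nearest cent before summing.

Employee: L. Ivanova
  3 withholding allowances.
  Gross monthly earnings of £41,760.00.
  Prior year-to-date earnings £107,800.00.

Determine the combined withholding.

£13,661.73

Regional Income Tax: taxable = £41,760.00 − 3×£600.00 = £39,960.00
  £5,827.28 + 36.28% × (£39,960.00 − £23,200.00) = £5,827.28 + 36.28% × £16,760.00 = £11,907.81
Pension Levy: 2% × £41,760.00 = £835.20
Disability Insurance: 2.2% × £41,760.00 = £918.72
Total: £11,907.81 + £835.20 + £918.72 = £13,661.73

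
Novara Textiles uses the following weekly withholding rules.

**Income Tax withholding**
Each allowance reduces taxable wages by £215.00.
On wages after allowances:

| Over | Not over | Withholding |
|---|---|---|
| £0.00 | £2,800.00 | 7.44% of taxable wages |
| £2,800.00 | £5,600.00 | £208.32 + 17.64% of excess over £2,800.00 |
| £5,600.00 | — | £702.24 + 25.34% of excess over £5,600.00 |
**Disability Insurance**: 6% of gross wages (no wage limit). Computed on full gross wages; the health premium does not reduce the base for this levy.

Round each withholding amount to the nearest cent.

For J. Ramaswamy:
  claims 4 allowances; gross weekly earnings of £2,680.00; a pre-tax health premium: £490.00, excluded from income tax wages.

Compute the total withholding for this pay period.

Income Tax: taxable = £2,680.00 − £490.00 − 4×£215.00 = £1,330.00
  7.44% × £1,330.00 = £98.95
Disability Insurance: 6% × £2,680.00 = £160.80
Total: £98.95 + £160.80 = £259.75

£259.75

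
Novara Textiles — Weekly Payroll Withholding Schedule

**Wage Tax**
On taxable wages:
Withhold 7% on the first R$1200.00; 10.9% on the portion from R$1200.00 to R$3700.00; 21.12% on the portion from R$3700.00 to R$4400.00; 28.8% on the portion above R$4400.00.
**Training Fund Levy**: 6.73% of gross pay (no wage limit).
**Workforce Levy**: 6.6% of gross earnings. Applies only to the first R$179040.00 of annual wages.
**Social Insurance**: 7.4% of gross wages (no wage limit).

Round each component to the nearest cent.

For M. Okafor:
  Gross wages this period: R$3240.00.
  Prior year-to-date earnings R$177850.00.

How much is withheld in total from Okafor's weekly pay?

R$842.71

Wage Tax: taxable = R$3240.00
  R$84.00 + 10.9% × (R$3240.00 − R$1200.00) = R$84.00 + 10.9% × R$2040.00 = R$306.36
Training Fund Levy: 6.73% × R$3240.00 = R$218.05
Workforce Levy: cap R$179040.00 − YTD R$177850.00 = R$1190.00 subject; 6.6% × R$1190.00 = R$78.54
Social Insurance: 7.4% × R$3240.00 = R$239.76
Total: R$306.36 + R$218.05 + R$78.54 + R$239.76 = R$842.71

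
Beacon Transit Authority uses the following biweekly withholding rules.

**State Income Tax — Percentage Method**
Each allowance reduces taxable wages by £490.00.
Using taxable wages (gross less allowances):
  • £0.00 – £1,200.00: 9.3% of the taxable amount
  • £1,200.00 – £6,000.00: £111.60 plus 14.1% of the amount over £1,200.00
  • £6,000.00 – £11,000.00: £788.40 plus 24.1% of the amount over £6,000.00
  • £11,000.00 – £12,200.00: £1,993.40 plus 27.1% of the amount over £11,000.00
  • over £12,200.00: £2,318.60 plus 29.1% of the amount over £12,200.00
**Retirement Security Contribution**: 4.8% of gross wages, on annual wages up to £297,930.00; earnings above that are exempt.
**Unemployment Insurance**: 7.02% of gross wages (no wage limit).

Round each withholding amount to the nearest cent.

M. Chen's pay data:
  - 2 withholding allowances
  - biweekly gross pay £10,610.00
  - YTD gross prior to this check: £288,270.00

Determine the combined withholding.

£2,871.73

State Income Tax: taxable = £10,610.00 − 2×£490.00 = £9,630.00
  £788.40 + 24.1% × (£9,630.00 − £6,000.00) = £788.40 + 24.1% × £3,630.00 = £1,663.23
Retirement Security Contribution: cap £297,930.00 − YTD £288,270.00 = £9,660.00 subject; 4.8% × £9,660.00 = £463.68
Unemployment Insurance: 7.02% × £10,610.00 = £744.82
Total: £1,663.23 + £463.68 + £744.82 = £2,871.73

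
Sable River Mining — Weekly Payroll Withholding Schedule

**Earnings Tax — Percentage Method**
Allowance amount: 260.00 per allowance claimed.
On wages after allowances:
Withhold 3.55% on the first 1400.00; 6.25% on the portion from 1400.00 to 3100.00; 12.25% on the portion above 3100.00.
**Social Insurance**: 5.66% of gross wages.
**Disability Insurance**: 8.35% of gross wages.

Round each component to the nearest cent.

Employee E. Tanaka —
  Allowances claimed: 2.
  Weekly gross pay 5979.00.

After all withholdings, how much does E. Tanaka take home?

4696.41

Earnings Tax: taxable = 5979.00 − 2×260.00 = 5459.00
  155.95 + 12.25% × (5459.00 − 3100.00) = 155.95 + 12.25% × 2359.00 = 444.93
Social Insurance: 5.66% × 5979.00 = 338.41
Disability Insurance: 8.35% × 5979.00 = 499.25
Total withheld: 444.93 + 338.41 + 499.25 = 1282.59
Net pay: 5979.00 − 1282.59 = 4696.41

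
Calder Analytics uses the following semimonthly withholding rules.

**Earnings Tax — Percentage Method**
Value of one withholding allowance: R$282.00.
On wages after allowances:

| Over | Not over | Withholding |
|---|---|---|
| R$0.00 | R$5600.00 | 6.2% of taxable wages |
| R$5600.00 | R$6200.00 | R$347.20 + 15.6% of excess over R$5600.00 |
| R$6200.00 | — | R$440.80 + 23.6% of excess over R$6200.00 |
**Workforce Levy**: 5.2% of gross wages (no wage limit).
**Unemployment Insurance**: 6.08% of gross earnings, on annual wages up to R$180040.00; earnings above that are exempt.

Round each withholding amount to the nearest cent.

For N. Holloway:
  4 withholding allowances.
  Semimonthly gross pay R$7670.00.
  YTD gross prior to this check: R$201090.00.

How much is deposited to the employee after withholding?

R$6749.65

Earnings Tax: taxable = R$7670.00 − 4×R$282.00 = R$6542.00
  R$440.80 + 23.6% × (R$6542.00 − R$6200.00) = R$440.80 + 23.6% × R$342.00 = R$521.51
Workforce Levy: 5.2% × R$7670.00 = R$398.84
Unemployment Insurance: YTD R$201090.00 ≥ cap R$180040.00 → R$0.00
Total withheld: R$521.51 + R$398.84 + R$0.00 = R$920.35
Net pay: R$7670.00 − R$920.35 = R$6749.65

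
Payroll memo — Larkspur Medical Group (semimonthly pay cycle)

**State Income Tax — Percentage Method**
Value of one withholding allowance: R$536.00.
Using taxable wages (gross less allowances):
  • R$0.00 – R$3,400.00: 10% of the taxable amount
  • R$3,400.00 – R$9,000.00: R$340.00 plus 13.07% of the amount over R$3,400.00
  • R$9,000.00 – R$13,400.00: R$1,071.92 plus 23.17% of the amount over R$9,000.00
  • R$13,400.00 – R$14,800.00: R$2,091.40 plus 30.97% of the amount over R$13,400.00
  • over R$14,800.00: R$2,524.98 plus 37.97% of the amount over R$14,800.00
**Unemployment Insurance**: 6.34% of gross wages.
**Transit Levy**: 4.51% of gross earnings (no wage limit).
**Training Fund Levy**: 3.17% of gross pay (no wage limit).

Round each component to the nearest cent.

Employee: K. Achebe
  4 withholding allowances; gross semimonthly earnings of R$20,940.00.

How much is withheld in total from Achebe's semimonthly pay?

State Income Tax: taxable = R$20,940.00 − 4×R$536.00 = R$18,796.00
  R$2,524.98 + 37.97% × (R$18,796.00 − R$14,800.00) = R$2,524.98 + 37.97% × R$3,996.00 = R$4,042.26
Unemployment Insurance: 6.34% × R$20,940.00 = R$1,327.60
Transit Levy: 4.51% × R$20,940.00 = R$944.39
Training Fund Levy: 3.17% × R$20,940.00 = R$663.80
Total: R$4,042.26 + R$1,327.60 + R$944.39 + R$663.80 = R$6,978.05

R$6,978.05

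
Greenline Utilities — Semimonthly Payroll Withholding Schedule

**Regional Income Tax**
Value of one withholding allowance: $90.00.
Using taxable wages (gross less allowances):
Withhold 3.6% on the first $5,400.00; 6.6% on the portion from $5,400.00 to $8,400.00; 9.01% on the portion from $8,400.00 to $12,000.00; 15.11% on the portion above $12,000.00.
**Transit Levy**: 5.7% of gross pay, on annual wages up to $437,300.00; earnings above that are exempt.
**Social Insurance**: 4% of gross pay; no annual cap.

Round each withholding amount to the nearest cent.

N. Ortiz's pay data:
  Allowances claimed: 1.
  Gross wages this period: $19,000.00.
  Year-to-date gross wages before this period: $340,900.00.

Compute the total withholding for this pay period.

Regional Income Tax: taxable = $19,000.00 − 1×$90.00 = $18,910.00
  $716.76 + 15.11% × ($18,910.00 − $12,000.00) = $716.76 + 15.11% × $6,910.00 = $1,760.86
Transit Levy: 5.7% × $19,000.00 = $1,083.00
Social Insurance: 4% × $19,000.00 = $760.00
Total: $1,760.86 + $1,083.00 + $760.00 = $3,603.86

$3,603.86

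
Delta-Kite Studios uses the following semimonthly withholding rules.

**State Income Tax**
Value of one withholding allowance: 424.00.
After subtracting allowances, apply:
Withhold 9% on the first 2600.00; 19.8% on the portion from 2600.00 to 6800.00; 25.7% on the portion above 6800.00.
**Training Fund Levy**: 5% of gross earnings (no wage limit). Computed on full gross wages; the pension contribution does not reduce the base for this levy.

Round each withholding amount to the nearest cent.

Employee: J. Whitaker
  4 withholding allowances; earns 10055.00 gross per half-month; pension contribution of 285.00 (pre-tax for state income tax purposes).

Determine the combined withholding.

1895.77

State Income Tax: taxable = 10055.00 − 285.00 − 4×424.00 = 8074.00
  1065.60 + 25.7% × (8074.00 − 6800.00) = 1065.60 + 25.7% × 1274.00 = 1393.02
Training Fund Levy: 5% × 10055.00 = 502.75
Total: 1393.02 + 502.75 = 1895.77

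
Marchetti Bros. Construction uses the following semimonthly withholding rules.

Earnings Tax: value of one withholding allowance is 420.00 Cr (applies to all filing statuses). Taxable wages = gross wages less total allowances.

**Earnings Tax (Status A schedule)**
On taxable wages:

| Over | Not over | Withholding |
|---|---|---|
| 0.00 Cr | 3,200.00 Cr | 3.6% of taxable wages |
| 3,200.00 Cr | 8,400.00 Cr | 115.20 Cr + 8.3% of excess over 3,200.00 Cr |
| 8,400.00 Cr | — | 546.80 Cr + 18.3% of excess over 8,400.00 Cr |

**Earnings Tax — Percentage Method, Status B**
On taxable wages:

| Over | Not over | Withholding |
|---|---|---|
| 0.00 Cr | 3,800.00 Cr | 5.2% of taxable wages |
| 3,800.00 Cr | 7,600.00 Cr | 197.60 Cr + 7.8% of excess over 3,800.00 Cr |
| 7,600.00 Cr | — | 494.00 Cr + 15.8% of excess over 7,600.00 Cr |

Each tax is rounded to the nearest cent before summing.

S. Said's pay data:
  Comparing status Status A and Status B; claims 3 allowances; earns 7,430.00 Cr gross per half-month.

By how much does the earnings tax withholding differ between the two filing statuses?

20.75 Cr

Earnings Tax (Status A): taxable = 7,430.00 Cr − 3×420.00 Cr = 6,170.00 Cr
  115.20 Cr + 8.3% × (6,170.00 Cr − 3,200.00 Cr) = 115.20 Cr + 8.3% × 2,970.00 Cr = 361.71 Cr
Earnings Tax (Status B): taxable = 7,430.00 Cr − 3×420.00 Cr = 6,170.00 Cr
  197.60 Cr + 7.8% × (6,170.00 Cr − 3,800.00 Cr) = 197.60 Cr + 7.8% × 2,370.00 Cr = 382.46 Cr
Difference: |361.71 Cr − 382.46 Cr| = 20.75 Cr (higher under Status B)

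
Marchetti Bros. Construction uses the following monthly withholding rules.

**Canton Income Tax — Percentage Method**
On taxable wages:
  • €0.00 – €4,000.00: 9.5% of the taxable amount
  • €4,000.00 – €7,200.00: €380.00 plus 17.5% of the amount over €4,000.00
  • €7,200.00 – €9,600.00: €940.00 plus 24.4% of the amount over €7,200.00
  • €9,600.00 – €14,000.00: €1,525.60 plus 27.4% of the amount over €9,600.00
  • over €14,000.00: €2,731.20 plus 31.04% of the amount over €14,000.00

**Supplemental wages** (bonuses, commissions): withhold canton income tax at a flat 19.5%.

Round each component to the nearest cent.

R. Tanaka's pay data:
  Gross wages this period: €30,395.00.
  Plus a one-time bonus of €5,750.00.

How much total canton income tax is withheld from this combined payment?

€8,941.46

Canton Income Tax: taxable = €30,395.00
  €2,731.20 + 31.04% × (€30,395.00 − €14,000.00) = €2,731.20 + 31.04% × €16,395.00 = €7,820.21
Supplemental (19.5% flat on bonus): 19.5% × €5,750.00 = €1,121.25
Total canton income tax: €7,820.21 + €1,121.25 = €8,941.46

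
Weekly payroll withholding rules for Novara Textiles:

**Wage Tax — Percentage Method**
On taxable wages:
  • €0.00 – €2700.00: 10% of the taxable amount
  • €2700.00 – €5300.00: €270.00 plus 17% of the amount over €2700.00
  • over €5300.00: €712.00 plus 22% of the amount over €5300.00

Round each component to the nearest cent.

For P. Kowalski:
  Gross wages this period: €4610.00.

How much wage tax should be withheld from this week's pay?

€594.70

Wage Tax: taxable = €4610.00
  €270.00 + 17% × (€4610.00 − €2700.00) = €270.00 + 17% × €1910.00 = €594.70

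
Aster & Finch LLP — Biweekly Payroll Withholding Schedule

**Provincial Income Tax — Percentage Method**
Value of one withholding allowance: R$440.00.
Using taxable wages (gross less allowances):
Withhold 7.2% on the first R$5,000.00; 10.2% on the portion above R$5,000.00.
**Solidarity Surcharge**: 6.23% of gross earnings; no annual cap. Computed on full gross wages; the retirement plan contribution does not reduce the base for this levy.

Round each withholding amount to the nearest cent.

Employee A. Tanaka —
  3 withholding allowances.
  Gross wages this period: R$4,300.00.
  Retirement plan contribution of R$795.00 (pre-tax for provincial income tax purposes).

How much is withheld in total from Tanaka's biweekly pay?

R$425.21

Provincial Income Tax: taxable = R$4,300.00 − R$795.00 − 3×R$440.00 = R$2,185.00
  7.2% × R$2,185.00 = R$157.32
Solidarity Surcharge: 6.23% × R$4,300.00 = R$267.89
Total: R$157.32 + R$267.89 = R$425.21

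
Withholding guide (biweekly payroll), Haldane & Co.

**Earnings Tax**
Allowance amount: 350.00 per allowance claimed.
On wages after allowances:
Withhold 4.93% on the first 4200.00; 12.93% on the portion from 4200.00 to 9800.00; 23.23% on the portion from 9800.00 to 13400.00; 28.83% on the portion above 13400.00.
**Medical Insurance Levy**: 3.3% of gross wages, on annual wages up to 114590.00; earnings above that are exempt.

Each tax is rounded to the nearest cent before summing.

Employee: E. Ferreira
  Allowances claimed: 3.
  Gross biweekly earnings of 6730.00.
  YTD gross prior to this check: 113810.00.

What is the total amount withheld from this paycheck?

Earnings Tax: taxable = 6730.00 − 3×350.00 = 5680.00
  207.06 + 12.93% × (5680.00 − 4200.00) = 207.06 + 12.93% × 1480.00 = 398.42
Medical Insurance Levy: cap 114590.00 − YTD 113810.00 = 780.00 subject; 3.3% × 780.00 = 25.74
Total: 398.42 + 25.74 = 424.16

424.16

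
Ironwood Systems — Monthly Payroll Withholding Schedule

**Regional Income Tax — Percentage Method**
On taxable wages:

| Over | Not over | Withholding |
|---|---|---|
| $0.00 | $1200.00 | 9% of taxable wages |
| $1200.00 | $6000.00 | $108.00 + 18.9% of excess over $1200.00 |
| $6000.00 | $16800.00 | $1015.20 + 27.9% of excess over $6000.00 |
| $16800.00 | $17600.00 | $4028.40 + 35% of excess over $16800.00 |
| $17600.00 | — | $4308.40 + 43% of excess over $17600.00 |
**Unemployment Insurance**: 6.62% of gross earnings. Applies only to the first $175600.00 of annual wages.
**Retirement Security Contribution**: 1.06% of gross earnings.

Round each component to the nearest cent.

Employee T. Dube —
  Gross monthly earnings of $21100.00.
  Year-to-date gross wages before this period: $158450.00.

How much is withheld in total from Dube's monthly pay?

$7172.39

Regional Income Tax: taxable = $21100.00
  $4308.40 + 43% × ($21100.00 − $17600.00) = $4308.40 + 43% × $3500.00 = $5813.40
Unemployment Insurance: cap $175600.00 − YTD $158450.00 = $17150.00 subject; 6.62% × $17150.00 = $1135.33
Retirement Security Contribution: 1.06% × $21100.00 = $223.66
Total: $5813.40 + $1135.33 + $223.66 = $7172.39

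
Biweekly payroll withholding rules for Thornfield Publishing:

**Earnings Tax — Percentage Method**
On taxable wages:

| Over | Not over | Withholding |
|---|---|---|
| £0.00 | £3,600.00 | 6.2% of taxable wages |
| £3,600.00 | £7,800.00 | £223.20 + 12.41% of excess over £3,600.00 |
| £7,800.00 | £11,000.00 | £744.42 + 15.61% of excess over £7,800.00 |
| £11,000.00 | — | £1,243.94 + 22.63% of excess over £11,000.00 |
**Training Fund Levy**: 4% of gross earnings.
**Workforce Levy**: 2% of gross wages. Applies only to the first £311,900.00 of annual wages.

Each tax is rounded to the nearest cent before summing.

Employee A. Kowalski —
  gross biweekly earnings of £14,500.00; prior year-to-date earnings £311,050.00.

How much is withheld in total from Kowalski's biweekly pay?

Earnings Tax: taxable = £14,500.00
  £1,243.94 + 22.63% × (£14,500.00 − £11,000.00) = £1,243.94 + 22.63% × £3,500.00 = £2,035.99
Training Fund Levy: 4% × £14,500.00 = £580.00
Workforce Levy: cap £311,900.00 − YTD £311,050.00 = £850.00 subject; 2% × £850.00 = £17.00
Total: £2,035.99 + £580.00 + £17.00 = £2,632.99

£2,632.99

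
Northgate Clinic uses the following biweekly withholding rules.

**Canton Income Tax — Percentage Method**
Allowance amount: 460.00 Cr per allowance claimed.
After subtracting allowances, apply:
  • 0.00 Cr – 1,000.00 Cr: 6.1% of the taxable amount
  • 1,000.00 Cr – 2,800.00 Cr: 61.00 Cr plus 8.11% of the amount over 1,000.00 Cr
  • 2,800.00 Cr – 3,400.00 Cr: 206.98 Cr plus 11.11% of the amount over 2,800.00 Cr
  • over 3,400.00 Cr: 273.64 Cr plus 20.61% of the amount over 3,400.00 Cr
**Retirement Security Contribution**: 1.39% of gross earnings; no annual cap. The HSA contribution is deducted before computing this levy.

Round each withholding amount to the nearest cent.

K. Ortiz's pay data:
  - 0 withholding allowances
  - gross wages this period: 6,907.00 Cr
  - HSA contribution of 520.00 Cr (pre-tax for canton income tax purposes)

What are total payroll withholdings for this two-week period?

Canton Income Tax: taxable = 6,907.00 Cr − 520.00 Cr = 6,387.00 Cr
  273.64 Cr + 20.61% × (6,387.00 Cr − 3,400.00 Cr) = 273.64 Cr + 20.61% × 2,987.00 Cr = 889.26 Cr
Retirement Security Contribution: 1.39% × 6,387.00 Cr = 88.78 Cr
Total: 889.26 Cr + 88.78 Cr = 978.04 Cr

978.04 Cr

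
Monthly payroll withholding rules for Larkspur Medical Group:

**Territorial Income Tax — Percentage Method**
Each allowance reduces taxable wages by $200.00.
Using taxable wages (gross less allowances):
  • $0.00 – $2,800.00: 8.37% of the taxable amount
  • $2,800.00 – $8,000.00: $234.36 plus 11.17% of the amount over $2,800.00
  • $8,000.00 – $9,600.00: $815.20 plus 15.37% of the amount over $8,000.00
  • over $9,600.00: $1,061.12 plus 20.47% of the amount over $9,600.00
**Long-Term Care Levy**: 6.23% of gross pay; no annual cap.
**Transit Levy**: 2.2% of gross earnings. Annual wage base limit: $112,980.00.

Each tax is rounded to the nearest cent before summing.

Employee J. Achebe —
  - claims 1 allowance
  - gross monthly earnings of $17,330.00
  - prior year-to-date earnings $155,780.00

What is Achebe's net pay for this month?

Territorial Income Tax: taxable = $17,330.00 − 1×$200.00 = $17,130.00
  $1,061.12 + 20.47% × ($17,130.00 − $9,600.00) = $1,061.12 + 20.47% × $7,530.00 = $2,602.51
Long-Term Care Levy: 6.23% × $17,330.00 = $1,079.66
Transit Levy: YTD $155,780.00 ≥ cap $112,980.00 → $0.00
Total withheld: $2,602.51 + $1,079.66 + $0.00 = $3,682.17
Net pay: $17,330.00 − $3,682.17 = $13,647.83

$13,647.83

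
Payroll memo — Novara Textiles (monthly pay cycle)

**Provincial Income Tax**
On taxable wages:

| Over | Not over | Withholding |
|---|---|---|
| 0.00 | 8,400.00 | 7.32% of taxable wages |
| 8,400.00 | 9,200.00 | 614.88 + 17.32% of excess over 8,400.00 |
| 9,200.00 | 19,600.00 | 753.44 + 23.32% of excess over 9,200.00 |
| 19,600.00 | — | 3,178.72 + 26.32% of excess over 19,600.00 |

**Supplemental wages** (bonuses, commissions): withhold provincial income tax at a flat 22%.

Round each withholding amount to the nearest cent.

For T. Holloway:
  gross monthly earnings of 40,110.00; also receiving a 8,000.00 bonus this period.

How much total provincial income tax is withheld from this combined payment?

Provincial Income Tax: taxable = 40,110.00
  3,178.72 + 26.32% × (40,110.00 − 19,600.00) = 3,178.72 + 26.32% × 20,510.00 = 8,576.95
Supplemental (22% flat on bonus): 22% × 8,000.00 = 1,760.00
Total provincial income tax: 8,576.95 + 1,760.00 = 10,336.95

10,336.95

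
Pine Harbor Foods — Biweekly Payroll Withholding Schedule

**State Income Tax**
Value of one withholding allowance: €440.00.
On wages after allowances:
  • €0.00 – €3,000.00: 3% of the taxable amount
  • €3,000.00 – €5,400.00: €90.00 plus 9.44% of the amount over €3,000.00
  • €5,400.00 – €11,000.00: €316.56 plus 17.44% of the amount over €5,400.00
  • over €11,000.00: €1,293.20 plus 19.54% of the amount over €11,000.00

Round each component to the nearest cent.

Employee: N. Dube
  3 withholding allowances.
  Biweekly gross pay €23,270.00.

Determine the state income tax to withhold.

€3,432.83

State Income Tax: taxable = €23,270.00 − 3×€440.00 = €21,950.00
  €1,293.20 + 19.54% × (€21,950.00 − €11,000.00) = €1,293.20 + 19.54% × €10,950.00 = €3,432.83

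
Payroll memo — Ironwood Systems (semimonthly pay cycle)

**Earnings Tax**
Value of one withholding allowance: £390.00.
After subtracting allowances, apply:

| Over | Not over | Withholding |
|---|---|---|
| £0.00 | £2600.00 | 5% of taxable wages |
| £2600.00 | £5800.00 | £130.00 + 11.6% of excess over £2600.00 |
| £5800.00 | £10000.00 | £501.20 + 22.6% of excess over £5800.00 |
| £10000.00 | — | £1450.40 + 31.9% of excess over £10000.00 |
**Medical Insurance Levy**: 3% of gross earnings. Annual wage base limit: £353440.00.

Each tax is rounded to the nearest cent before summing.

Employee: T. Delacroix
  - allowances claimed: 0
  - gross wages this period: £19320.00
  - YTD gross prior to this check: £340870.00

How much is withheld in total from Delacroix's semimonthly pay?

Earnings Tax: taxable = £19320.00
  £1450.40 + 31.9% × (£19320.00 − £10000.00) = £1450.40 + 31.9% × £9320.00 = £4423.48
Medical Insurance Levy: cap £353440.00 − YTD £340870.00 = £12570.00 subject; 3% × £12570.00 = £377.10
Total: £4423.48 + £377.10 = £4800.58

£4800.58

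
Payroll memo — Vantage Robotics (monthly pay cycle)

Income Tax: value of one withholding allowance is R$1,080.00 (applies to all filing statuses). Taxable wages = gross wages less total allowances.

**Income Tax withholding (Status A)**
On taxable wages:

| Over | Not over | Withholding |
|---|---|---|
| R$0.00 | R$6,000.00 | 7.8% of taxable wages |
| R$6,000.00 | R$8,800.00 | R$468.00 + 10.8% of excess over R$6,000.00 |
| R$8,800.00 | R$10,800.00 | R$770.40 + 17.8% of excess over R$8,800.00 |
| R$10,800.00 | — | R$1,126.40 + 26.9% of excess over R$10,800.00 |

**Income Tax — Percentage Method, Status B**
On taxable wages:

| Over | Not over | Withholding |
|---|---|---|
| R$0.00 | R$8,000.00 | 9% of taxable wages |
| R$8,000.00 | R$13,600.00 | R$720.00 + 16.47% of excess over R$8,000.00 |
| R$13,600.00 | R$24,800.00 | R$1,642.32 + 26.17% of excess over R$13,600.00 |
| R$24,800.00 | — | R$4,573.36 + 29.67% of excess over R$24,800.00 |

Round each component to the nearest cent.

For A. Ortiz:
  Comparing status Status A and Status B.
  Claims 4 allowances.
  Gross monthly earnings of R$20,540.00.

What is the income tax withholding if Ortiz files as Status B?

R$2,327.97

Income Tax (Status B): taxable = R$20,540.00 − 4×R$1,080.00 = R$16,220.00
  R$1,642.32 + 26.17% × (R$16,220.00 − R$13,600.00) = R$1,642.32 + 26.17% × R$2,620.00 = R$2,327.97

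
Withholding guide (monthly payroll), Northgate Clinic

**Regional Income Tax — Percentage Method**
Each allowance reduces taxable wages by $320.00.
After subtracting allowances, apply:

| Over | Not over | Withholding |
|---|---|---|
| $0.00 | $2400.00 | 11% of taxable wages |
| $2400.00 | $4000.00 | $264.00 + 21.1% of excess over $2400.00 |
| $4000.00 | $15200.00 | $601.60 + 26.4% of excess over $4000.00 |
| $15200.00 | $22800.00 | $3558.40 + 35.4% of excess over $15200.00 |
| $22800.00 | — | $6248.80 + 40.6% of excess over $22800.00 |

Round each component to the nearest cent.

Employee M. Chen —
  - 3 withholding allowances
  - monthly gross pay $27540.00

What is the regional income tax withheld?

$7783.48

Regional Income Tax: taxable = $27540.00 − 3×$320.00 = $26580.00
  $6248.80 + 40.6% × ($26580.00 − $22800.00) = $6248.80 + 40.6% × $3780.00 = $7783.48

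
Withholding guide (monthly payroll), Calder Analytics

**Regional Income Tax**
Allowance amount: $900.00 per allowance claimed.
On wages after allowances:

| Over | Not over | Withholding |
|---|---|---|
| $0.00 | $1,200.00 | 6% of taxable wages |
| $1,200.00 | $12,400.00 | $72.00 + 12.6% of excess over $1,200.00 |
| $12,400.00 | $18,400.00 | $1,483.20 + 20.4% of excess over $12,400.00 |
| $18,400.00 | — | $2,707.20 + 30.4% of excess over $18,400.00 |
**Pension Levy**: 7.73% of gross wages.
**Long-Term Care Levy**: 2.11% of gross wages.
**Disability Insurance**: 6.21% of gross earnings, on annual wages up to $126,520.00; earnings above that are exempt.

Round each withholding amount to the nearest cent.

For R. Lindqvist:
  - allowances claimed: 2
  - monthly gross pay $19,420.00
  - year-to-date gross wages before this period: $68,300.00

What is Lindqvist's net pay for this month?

$13,755.01

Regional Income Tax: taxable = $19,420.00 − 2×$900.00 = $17,620.00
  $1,483.20 + 20.4% × ($17,620.00 − $12,400.00) = $1,483.20 + 20.4% × $5,220.00 = $2,548.08
Pension Levy: 7.73% × $19,420.00 = $1,501.17
Long-Term Care Levy: 2.11% × $19,420.00 = $409.76
Disability Insurance: 6.21% × $19,420.00 = $1,205.98
Total withheld: $2,548.08 + $1,501.17 + $409.76 + $1,205.98 = $5,664.99
Net pay: $19,420.00 − $5,664.99 = $13,755.01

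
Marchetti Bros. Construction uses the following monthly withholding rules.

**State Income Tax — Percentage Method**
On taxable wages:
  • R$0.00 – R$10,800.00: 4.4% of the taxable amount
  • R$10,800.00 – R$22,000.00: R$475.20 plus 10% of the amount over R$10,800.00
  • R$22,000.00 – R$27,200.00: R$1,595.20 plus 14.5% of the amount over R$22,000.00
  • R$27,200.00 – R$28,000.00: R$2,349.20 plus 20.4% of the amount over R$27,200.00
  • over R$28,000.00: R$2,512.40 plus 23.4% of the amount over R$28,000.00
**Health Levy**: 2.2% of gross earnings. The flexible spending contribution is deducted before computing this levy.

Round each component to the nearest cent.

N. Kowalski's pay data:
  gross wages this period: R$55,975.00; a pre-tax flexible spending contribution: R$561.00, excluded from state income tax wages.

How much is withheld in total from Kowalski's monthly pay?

State Income Tax: taxable = R$55,975.00 − R$561.00 = R$55,414.00
  R$2,512.40 + 23.4% × (R$55,414.00 − R$28,000.00) = R$2,512.40 + 23.4% × R$27,414.00 = R$8,927.28
Health Levy: 2.2% × R$55,414.00 = R$1,219.11
Total: R$8,927.28 + R$1,219.11 = R$10,146.39

R$10,146.39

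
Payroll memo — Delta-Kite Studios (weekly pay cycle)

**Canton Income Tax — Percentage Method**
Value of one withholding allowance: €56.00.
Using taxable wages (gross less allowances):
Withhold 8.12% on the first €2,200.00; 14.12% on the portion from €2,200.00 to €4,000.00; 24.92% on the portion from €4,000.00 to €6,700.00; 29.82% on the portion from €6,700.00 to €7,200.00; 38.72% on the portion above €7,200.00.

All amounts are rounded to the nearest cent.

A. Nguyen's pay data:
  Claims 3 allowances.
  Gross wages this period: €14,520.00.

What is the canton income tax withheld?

Canton Income Tax: taxable = €14,520.00 − 3×€56.00 = €14,352.00
  €1,254.74 + 38.72% × (€14,352.00 − €7,200.00) = €1,254.74 + 38.72% × €7,152.00 = €4,023.99

€4,023.99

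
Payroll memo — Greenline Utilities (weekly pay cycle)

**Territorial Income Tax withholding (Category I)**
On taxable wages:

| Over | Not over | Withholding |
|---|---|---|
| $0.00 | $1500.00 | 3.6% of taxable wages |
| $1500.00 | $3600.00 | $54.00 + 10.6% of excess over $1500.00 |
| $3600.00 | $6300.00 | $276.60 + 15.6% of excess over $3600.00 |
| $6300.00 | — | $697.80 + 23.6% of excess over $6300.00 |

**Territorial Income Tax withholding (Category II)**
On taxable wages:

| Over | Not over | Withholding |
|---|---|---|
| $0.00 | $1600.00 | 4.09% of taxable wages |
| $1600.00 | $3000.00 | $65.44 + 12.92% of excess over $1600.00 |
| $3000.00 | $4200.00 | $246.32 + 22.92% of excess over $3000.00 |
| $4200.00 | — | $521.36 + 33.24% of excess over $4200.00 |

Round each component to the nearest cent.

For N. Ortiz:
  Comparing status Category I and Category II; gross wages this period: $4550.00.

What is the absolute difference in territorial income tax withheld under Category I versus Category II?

Territorial Income Tax (Category I): taxable = $4550.00
  $276.60 + 15.6% × ($4550.00 − $3600.00) = $276.60 + 15.6% × $950.00 = $424.80
Territorial Income Tax (Category II): taxable = $4550.00
  $521.36 + 33.24% × ($4550.00 − $4200.00) = $521.36 + 33.24% × $350.00 = $637.70
Difference: |$424.80 − $637.70| = $212.90 (higher under Category II)

$212.90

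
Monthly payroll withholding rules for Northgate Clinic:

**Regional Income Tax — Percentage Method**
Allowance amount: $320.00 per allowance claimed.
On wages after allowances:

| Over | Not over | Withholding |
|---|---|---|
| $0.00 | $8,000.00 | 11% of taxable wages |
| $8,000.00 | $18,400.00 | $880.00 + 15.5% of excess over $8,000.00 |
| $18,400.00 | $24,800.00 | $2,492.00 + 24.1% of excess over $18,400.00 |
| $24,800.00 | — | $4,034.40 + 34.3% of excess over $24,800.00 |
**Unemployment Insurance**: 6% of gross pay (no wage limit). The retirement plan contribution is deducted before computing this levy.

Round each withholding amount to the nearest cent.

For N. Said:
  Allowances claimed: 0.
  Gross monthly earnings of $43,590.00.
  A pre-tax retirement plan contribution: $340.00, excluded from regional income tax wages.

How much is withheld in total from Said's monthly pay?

Regional Income Tax: taxable = $43,590.00 − $340.00 = $43,250.00
  $4,034.40 + 34.3% × ($43,250.00 − $24,800.00) = $4,034.40 + 34.3% × $18,450.00 = $10,362.75
Unemployment Insurance: 6% × $43,250.00 = $2,595.00
Total: $10,362.75 + $2,595.00 = $12,957.75

$12,957.75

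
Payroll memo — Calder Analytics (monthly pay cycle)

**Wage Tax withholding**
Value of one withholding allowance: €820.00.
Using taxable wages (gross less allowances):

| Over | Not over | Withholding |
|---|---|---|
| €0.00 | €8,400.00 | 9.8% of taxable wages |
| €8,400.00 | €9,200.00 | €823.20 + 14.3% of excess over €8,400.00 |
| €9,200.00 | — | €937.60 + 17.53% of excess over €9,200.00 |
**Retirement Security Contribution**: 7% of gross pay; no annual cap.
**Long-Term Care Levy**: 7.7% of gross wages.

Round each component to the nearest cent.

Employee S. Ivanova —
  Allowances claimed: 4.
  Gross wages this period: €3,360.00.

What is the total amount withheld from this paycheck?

Wage Tax: taxable = €3,360.00 − 4×€820.00 = €80.00
  9.8% × €80.00 = €7.84
Retirement Security Contribution: 7% × €3,360.00 = €235.20
Long-Term Care Levy: 7.7% × €3,360.00 = €258.72
Total: €7.84 + €235.20 + €258.72 = €501.76

€501.76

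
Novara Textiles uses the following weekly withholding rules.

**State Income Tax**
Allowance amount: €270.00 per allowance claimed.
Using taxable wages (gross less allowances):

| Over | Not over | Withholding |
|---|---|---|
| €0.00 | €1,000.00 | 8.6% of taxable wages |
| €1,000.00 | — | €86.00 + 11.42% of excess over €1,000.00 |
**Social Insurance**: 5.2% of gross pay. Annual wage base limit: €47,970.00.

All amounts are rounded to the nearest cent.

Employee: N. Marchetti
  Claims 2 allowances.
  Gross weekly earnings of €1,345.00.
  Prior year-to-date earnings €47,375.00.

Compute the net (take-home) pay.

State Income Tax: taxable = €1,345.00 − 2×€270.00 = €805.00
  8.6% × €805.00 = €69.23
Social Insurance: cap €47,970.00 − YTD €47,375.00 = €595.00 subject; 5.2% × €595.00 = €30.94
Total withheld: €69.23 + €30.94 = €100.17
Net pay: €1,345.00 − €100.17 = €1,244.83

€1,244.83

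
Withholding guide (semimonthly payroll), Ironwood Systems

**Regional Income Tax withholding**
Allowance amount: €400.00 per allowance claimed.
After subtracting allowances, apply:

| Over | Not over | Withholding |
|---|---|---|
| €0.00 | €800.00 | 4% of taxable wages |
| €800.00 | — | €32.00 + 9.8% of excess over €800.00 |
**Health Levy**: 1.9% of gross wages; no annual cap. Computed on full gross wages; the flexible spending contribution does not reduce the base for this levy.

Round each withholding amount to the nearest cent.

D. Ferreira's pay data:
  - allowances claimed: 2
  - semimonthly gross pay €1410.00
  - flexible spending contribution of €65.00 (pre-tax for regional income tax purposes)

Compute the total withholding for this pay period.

Regional Income Tax: taxable = €1410.00 − €65.00 − 2×€400.00 = €545.00
  4% × €545.00 = €21.80
Health Levy: 1.9% × €1410.00 = €26.79
Total: €21.80 + €26.79 = €48.59

€48.59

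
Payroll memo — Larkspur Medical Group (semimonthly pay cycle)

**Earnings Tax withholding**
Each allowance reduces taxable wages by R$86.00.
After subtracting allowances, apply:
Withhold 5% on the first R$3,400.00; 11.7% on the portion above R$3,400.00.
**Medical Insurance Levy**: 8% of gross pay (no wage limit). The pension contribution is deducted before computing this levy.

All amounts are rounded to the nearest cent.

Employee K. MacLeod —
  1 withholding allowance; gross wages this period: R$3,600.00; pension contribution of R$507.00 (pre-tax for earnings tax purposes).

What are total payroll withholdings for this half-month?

R$397.79

Earnings Tax: taxable = R$3,600.00 − R$507.00 − 1×R$86.00 = R$3,007.00
  5% × R$3,007.00 = R$150.35
Medical Insurance Levy: 8% × R$3,093.00 = R$247.44
Total: R$150.35 + R$247.44 = R$397.79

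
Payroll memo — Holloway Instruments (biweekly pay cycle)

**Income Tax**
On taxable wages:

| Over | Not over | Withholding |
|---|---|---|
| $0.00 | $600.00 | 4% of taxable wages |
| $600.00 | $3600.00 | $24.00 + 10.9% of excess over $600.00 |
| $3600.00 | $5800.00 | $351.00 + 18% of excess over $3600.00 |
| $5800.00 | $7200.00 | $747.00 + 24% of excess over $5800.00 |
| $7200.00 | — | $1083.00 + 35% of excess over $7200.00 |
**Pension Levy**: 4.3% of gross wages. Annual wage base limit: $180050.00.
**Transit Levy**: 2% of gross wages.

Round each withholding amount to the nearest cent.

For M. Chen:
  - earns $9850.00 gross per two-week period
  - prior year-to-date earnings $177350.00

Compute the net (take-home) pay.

Income Tax: taxable = $9850.00
  $1083.00 + 35% × ($9850.00 − $7200.00) = $1083.00 + 35% × $2650.00 = $2010.50
Pension Levy: cap $180050.00 − YTD $177350.00 = $2700.00 subject; 4.3% × $2700.00 = $116.10
Transit Levy: 2% × $9850.00 = $197.00
Total withheld: $2010.50 + $116.10 + $197.00 = $2323.60
Net pay: $9850.00 − $2323.60 = $7526.40

$7526.40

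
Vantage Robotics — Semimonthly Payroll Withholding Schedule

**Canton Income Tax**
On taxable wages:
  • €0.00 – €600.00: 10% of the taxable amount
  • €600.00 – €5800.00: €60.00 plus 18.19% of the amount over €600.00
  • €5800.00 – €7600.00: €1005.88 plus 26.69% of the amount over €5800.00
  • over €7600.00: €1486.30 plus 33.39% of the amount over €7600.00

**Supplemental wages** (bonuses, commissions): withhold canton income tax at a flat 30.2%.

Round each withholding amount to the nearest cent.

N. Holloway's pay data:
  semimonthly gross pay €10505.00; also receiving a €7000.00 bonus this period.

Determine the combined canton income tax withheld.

€4570.28

Canton Income Tax: taxable = €10505.00
  €1486.30 + 33.39% × (€10505.00 − €7600.00) = €1486.30 + 33.39% × €2905.00 = €2456.28
Supplemental (30.2% flat on bonus): 30.2% × €7000.00 = €2114.00
Total canton income tax: €2456.28 + €2114.00 = €4570.28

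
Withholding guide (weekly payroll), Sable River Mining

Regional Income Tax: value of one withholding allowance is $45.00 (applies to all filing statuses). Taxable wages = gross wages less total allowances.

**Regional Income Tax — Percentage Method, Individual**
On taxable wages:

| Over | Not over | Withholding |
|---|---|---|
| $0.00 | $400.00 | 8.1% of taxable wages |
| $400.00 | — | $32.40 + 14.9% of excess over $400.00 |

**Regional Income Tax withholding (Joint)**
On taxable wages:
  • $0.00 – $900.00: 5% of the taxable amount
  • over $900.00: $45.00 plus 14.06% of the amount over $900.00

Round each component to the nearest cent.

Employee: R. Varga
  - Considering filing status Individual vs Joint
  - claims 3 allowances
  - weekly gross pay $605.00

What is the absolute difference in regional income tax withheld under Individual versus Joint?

$19.33

Regional Income Tax (Individual): taxable = $605.00 − 3×$45.00 = $470.00
  $32.40 + 14.9% × ($470.00 − $400.00) = $32.40 + 14.9% × $70.00 = $42.83
Regional Income Tax (Joint): taxable = $605.00 − 3×$45.00 = $470.00
  5% × $470.00 = $23.50
Difference: |$42.83 − $23.50| = $19.33 (higher under Individual)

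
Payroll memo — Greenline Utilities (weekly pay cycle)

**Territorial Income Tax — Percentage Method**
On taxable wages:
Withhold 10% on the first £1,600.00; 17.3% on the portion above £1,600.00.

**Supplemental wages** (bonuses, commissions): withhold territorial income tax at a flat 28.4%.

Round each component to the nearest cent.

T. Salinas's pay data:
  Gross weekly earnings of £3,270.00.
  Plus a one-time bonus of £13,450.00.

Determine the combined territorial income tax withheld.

Territorial Income Tax: taxable = £3,270.00
  £160.00 + 17.3% × (£3,270.00 − £1,600.00) = £160.00 + 17.3% × £1,670.00 = £448.91
Supplemental (28.4% flat on bonus): 28.4% × £13,450.00 = £3,819.80
Total territorial income tax: £448.91 + £3,819.80 = £4,268.71

£4,268.71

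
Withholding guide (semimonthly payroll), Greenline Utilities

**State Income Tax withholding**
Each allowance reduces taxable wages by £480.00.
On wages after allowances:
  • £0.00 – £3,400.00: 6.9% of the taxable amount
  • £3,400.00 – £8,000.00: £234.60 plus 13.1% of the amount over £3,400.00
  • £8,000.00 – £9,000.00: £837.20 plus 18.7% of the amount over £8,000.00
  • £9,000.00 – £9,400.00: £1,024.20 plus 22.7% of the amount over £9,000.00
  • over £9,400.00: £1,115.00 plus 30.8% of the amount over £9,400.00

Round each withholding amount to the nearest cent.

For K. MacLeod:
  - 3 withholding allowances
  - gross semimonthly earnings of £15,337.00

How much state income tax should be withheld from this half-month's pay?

State Income Tax: taxable = £15,337.00 − 3×£480.00 = £13,897.00
  £1,115.00 + 30.8% × (£13,897.00 − £9,400.00) = £1,115.00 + 30.8% × £4,497.00 = £2,500.08

£2,500.08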